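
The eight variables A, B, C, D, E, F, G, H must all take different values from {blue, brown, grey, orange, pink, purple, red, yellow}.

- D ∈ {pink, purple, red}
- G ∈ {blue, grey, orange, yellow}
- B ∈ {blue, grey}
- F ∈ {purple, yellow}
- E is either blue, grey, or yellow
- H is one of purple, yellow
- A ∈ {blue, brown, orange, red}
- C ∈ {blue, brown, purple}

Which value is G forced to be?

The 8 variables together cover exactly {blue, brown, grey, orange, pink, purple, red, yellow} — 8 values for 8 variables — and pink appears only in D's list, so D = pink.
Among the 7 still-open variables, red fits only A (and all 7 values in {blue, brown, grey, orange, purple, red, yellow} must be used), so A = red.
The 6 still-open variables draw from only 6 values {blue, brown, grey, orange, purple, yellow}, so each is used; only C can be brown, hence C = brown.
The 5 still-open variables together cover exactly {blue, grey, orange, purple, yellow} — 5 values for 5 variables — and orange appears only in G's list, so G = orange.

orange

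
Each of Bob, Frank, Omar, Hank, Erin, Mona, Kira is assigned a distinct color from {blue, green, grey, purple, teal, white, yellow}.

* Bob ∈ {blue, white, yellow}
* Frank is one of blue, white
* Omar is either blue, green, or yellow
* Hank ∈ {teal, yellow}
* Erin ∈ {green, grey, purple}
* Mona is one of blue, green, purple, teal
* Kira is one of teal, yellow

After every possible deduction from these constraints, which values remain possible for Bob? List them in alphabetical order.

The 7 variables draw from only 7 values {blue, green, grey, purple, teal, white, yellow}, so each is used; only Erin can be grey, hence Erin = grey.
The 6 still-open variables together cover exactly {blue, green, purple, teal, white, yellow} — 6 values for 6 variables — and purple appears only in Mona's list, so Mona = purple.
The 5 still-open variables together cover exactly {blue, green, teal, white, yellow} — 5 values for 5 variables — and green appears only in Omar's list, so Omar = green.
Hank and Kira share exactly the 2 values {teal, yellow}; by pigeonhole those values go to them, so strike teal, yellow from Bob.
No further eliminations apply; Bob can still be any of blue, white.

blue, white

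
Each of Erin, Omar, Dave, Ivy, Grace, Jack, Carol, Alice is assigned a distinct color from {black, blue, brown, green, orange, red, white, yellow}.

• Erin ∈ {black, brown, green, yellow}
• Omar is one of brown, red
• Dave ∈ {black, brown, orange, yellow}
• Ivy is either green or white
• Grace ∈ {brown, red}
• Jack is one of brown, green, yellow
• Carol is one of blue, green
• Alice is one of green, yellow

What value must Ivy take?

The 8 variables draw from only 8 values {black, blue, brown, green, orange, red, white, yellow}, so each is used; only Carol can be blue, hence Carol = blue.
The 7 still-open variables together cover exactly {black, brown, green, orange, red, white, yellow} — 7 values for 7 variables — and orange appears only in Dave's list, so Dave = orange.
Among the 6 still-open variables, black fits only Erin (and all 6 values in {black, brown, green, red, white, yellow} must be used), so Erin = black.
The 5 still-open variables draw from only 5 values {brown, green, red, white, yellow}, so each is used; only Ivy can be white, hence Ivy = white.

white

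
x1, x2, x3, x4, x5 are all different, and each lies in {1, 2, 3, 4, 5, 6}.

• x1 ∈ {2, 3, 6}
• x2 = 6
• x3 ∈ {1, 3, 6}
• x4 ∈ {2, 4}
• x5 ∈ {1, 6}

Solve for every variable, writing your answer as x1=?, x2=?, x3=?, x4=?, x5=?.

x1=2, x2=6, x3=3, x4=4, x5=1

x2's domain is down to {6}, so x2 = 6. Eliminate 6 elsewhere: x1, x3, x5.
x5 has just one choice, so x5 = 1. Eliminate 1 elsewhere: x3.
That leaves x3 = 3. Strike 3 from x1.
x1 has just one choice, so x1 = 2. Remove 2 from x4.
x4 must be 4 (only option left).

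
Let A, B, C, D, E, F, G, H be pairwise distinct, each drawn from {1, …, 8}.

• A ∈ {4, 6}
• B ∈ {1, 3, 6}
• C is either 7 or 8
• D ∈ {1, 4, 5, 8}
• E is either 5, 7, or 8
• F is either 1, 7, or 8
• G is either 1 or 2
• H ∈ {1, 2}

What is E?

The 8 variables draw from only 8 values {1, 2, 3, 4, 5, 6, 7, 8}, so each is used; only B can be 3, hence B = 3.
Among the 7 still-open variables, 6 fits only A (and all 7 values in {1, 2, 4, 5, 6, 7, 8} must be used), so A = 6.
The 6 still-open variables draw from only 6 values {1, 2, 4, 5, 7, 8}, so each is used; only D can be 4, hence D = 4.
Among the 5 still-open variables, 5 fits only E (and all 5 values in {1, 2, 5, 7, 8} must be used), so E = 5.

5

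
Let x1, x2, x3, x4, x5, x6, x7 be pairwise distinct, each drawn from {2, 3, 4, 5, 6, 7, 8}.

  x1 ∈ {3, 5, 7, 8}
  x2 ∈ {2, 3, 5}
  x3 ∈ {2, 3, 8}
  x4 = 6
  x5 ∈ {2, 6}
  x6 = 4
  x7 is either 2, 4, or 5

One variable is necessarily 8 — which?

x3

x4's domain is down to {6}, so x4 = 6. Strike 6 from x5.
x5 must be 2 (only option left). Eliminate 2 elsewhere: x2, x3, x7.
x6 has just one choice, so x6 = 4. So x7 can't be 4.
x7 must be 5 (only option left). Strike 5 from x1, x2.
x2 has just one choice, so x2 = 3. Remove 3 from x1, x3.
So 8 goes to x3.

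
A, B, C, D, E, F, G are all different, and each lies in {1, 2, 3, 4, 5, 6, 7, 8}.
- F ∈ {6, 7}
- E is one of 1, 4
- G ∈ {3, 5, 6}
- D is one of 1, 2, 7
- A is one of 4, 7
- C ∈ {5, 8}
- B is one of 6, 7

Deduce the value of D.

2

B and F share exactly the 2 values {6, 7}; by pigeonhole those values go to them, so strike 6, 7 from A, D, G.
A has just one choice, so A = 4. Remove 4 from E.
E's domain is down to {1}, so E = 1. So D can't be 1.
So D = 2.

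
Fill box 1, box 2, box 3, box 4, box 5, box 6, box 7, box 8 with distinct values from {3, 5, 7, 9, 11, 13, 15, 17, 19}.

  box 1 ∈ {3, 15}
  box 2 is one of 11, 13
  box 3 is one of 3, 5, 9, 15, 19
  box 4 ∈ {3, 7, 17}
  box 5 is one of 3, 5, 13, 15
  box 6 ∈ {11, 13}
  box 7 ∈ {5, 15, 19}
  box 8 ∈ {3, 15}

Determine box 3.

9

box 1 and box 8 between them cover only {3, 15} — a naked pair. Remove those values from box 3, box 4, box 5, box 7.
box 2 and box 6 share exactly the 2 values {11, 13}; by pigeonhole those values go to them, so strike 11, 13 from box 5.
box 5 has just one choice, so box 5 = 5. Eliminate 5 elsewhere: box 3, box 7.
box 7 has just one choice, so box 7 = 19. Strike 19 from box 3.
So box 3 = 9.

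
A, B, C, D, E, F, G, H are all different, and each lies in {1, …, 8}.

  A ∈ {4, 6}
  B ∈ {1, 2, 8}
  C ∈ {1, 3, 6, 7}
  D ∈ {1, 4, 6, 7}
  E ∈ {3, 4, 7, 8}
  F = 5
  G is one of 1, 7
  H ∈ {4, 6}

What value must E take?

8

F must be 5 (only option left).
The 7 still-open variables draw from only 7 values {1, 2, 3, 4, 6, 7, 8}, so each is used; only B can be 2, hence B = 2.
The 6 still-open variables draw from only 6 values {1, 3, 4, 6, 7, 8}, so each is used; only E can be 8, hence E = 8.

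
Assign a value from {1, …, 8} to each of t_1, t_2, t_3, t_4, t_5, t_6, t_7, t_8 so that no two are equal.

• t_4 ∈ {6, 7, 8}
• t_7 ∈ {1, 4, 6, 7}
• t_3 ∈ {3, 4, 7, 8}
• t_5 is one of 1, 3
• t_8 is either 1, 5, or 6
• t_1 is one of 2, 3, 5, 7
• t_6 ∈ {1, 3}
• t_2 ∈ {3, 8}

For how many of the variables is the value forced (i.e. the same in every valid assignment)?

The 8 variables together cover exactly {1, 2, 3, 4, 5, 6, 7, 8} — 8 values for 8 variables — and 2 appears only in t_1's list, so t_1 = 2.
The 7 still-open variables together cover exactly {1, 3, 4, 5, 6, 7, 8} — 7 values for 7 variables — and 5 appears only in t_8's list, so t_8 = 5.
t_5 and t_6 share exactly the 2 values {1, 3}; by pigeonhole those values go to them, so strike 1, 3 from t_2, t_3, t_7.
t_2 must be 8 (only option left). Remove 8 from t_3, t_4.
Determined: t_1=2, t_2=8, t_8=5. The other variables each still have more than one consistent value. That makes 3.

3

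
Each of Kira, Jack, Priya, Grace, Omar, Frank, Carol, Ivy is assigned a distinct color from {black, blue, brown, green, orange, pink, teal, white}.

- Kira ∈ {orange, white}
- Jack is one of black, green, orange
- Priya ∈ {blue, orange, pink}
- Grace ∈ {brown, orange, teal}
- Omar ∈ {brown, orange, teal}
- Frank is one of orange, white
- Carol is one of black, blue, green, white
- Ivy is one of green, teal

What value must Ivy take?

green

Among the 8 variables, pink fits only Priya (and all 8 values in {black, blue, brown, green, orange, pink, teal, white} must be used), so Priya = pink.
The 7 still-open variables together cover exactly {black, blue, brown, green, orange, teal, white} — 7 values for 7 variables — and blue appears only in Carol's list, so Carol = blue.
The 6 still-open variables together cover exactly {black, brown, green, orange, teal, white} — 6 values for 6 variables — and black appears only in Jack's list, so Jack = black.
The 5 still-open variables together cover exactly {brown, green, orange, teal, white} — 5 values for 5 variables — and green appears only in Ivy's list, so Ivy = green.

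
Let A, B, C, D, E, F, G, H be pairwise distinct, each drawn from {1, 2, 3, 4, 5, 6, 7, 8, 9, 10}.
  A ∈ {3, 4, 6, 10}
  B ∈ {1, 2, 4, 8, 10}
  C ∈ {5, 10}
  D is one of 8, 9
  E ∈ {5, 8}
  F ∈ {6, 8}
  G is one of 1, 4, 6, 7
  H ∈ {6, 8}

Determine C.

10

F and H between them cover only {6, 8} — a naked pair. Remove those values from A, B, D, E, G.
D's domain is down to {9}, so D = 9.
E's domain is down to {5}, so E = 5. Remove 5 from C.
So C = 10.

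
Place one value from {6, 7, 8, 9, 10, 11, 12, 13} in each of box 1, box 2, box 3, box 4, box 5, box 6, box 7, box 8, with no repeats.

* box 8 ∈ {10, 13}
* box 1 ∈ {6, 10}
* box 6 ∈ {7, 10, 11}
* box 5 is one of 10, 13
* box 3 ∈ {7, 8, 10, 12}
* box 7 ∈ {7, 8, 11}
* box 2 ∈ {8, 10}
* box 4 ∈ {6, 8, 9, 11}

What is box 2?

8

Among the 8 variables, 9 fits only box 4 (and all 8 values in {6, 7, 8, 9, 10, 11, 12, 13} must be used), so box 4 = 9.
The 7 still-open variables together cover exactly {6, 7, 8, 10, 11, 12, 13} — 7 values for 7 variables — and 6 appears only in box 1's list, so box 1 = 6.
Among the 6 still-open variables, 12 fits only box 3 (and all 6 values in {7, 8, 10, 11, 12, 13} must be used), so box 3 = 12.
The 2 variables box 5 and box 8 are confined to {10, 13}, which locks those values in; drop them from box 2, box 6.
So box 2 = 8.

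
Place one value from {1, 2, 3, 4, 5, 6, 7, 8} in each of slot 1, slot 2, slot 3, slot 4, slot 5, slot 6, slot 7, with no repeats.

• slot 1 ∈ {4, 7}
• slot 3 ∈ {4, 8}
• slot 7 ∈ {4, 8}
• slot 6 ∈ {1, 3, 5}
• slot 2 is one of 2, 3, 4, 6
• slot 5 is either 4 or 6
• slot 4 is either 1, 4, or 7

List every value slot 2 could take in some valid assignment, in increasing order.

2, 3

slot 3 and slot 7 share exactly the 2 values {4, 8}; by pigeonhole those values go to them, so strike 4, 8 from slot 1, slot 2, slot 4, slot 5.
slot 1's domain is down to {7}, so slot 1 = 7. Remove 7 from slot 4.
slot 4 has just one choice, so slot 4 = 1. Remove 1 from slot 6.
slot 5 has just one choice, so slot 5 = 6. Strike 6 from slot 2.
No further eliminations apply; slot 2 can still be any of 2, 3.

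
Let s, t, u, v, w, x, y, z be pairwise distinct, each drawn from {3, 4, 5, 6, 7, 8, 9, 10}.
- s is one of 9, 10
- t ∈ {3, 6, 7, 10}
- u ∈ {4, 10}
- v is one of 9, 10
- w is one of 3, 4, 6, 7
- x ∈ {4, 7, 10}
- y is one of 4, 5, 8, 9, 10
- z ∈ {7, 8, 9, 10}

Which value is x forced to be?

7

The 8 variables draw from only 8 values {3, 4, 5, 6, 7, 8, 9, 10}, so each is used; only y can be 5, hence y = 5.
Among the 7 still-open variables, 8 fits only z (and all 7 values in {3, 4, 6, 7, 8, 9, 10} must be used), so z = 8.
s and v between them cover only {9, 10} — a naked pair. Remove those values from t, u, x.
u's domain is down to {4}, so u = 4. So w, x can't be 4.
So x = 7.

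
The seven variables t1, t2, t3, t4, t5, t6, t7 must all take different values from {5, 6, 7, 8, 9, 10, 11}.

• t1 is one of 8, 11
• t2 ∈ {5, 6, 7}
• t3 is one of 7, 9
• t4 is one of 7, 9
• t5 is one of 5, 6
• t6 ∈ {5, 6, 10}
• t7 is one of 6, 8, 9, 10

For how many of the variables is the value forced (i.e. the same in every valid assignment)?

The 7 variables draw from only 7 values {5, 6, 7, 8, 9, 10, 11}, so each is used; only t1 can be 11, hence t1 = 11.
The 6 still-open variables together cover exactly {5, 6, 7, 8, 9, 10} — 6 values for 6 variables — and 8 appears only in t7's list, so t7 = 8.
Among the 5 still-open variables, 10 fits only t6 (and all 5 values in {5, 6, 7, 9, 10} must be used), so t6 = 10.
The 2 variables t3 and t4 are confined to {7, 9}, which locks those values in; drop them from t2.
Determined: t1=11, t6=10, t7=8. The other variables each still have more than one consistent value. That makes 3.

3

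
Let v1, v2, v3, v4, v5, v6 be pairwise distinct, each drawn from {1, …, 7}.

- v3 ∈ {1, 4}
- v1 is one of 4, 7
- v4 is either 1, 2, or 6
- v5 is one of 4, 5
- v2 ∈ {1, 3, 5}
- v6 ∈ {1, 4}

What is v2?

v3 and v6 between them cover only {1, 4} — a naked pair. Remove those values from v1, v2, v4, v5.
v1's domain is down to {7}, so v1 = 7.
That leaves v5 = 5. So v2 can't be 5.
So v2 = 3.

3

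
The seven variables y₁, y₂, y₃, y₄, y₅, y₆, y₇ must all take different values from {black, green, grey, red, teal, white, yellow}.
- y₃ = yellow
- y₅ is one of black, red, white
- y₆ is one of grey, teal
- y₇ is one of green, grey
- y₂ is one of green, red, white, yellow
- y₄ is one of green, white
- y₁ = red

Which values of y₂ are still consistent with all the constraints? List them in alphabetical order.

green, white

y₁ has just one choice, so y₁ = red. Remove red from y₂, y₅.
y₃ has just one choice, so y₃ = yellow. So y₂ can't be yellow.
The 5 still-open variables together cover exactly {black, green, grey, teal, white} — 5 values for 5 variables — and black appears only in y₅'s list, so y₅ = black.
The 4 still-open variables together cover exactly {green, grey, teal, white} — 4 values for 4 variables — and teal appears only in y₆'s list, so y₆ = teal.
The 3 still-open variables draw from only 3 values {green, grey, white}, so each is used; only y₇ can be grey, hence y₇ = grey.
No further eliminations apply; y₂ can still be any of green, white.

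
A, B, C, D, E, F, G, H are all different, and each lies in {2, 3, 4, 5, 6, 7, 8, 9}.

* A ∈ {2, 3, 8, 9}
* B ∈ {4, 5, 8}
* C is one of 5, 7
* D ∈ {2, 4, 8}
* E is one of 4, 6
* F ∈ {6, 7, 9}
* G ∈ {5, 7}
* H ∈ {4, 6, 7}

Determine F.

9

The 8 variables together cover exactly {2, 3, 4, 5, 6, 7, 8, 9} — 8 values for 8 variables — and 3 appears only in A's list, so A = 3.
Among the 7 still-open variables, 2 fits only D (and all 7 values in {2, 4, 5, 6, 7, 8, 9} must be used), so D = 2.
The 6 still-open variables draw from only 6 values {4, 5, 6, 7, 8, 9}, so each is used; only B can be 8, hence B = 8.
Among the 5 still-open variables, 9 fits only F (and all 5 values in {4, 5, 6, 7, 9} must be used), so F = 9.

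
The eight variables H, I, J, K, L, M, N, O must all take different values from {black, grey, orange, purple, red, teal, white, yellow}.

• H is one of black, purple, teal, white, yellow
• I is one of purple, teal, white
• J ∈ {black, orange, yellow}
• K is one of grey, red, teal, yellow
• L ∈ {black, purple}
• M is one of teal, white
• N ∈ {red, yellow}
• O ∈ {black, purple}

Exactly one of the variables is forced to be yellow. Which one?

H

Among the 8 variables, grey fits only K (and all 8 values in {black, grey, orange, purple, red, teal, white, yellow} must be used), so K = grey.
Among the 7 still-open variables, orange fits only J (and all 7 values in {black, orange, purple, red, teal, white, yellow} must be used), so J = orange.
Among the 6 still-open variables, red fits only N (and all 6 values in {black, purple, red, teal, white, yellow} must be used), so N = red.
The 5 still-open variables draw from only 5 values {black, purple, teal, white, yellow}, so each is used; only H can be yellow, hence H = yellow.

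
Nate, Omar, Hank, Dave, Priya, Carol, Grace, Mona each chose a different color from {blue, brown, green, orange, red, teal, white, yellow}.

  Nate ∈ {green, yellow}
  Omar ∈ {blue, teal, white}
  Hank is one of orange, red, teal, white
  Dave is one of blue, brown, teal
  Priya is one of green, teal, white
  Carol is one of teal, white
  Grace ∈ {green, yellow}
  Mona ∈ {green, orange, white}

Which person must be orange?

Mona

The 8 variables draw from only 8 values {blue, brown, green, orange, red, teal, white, yellow}, so each is used; only Dave can be brown, hence Dave = brown.
The 7 still-open variables together cover exactly {blue, green, orange, red, teal, white, yellow} — 7 values for 7 variables — and blue appears only in Omar's list, so Omar = blue.
The 6 still-open variables draw from only 6 values {green, orange, red, teal, white, yellow}, so each is used; only Hank can be red, hence Hank = red.
The 5 still-open variables together cover exactly {green, orange, teal, white, yellow} — 5 values for 5 variables — and orange appears only in Mona's list, so Mona = orange.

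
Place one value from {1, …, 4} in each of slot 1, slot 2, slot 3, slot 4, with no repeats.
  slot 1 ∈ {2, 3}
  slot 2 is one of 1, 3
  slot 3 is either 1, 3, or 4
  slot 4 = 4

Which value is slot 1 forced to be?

slot 4 must be 4 (only option left). Remove 4 from slot 3.
The 3 still-open variables draw from only 3 values {1, 2, 3}, so each is used; only slot 1 can be 2, hence slot 1 = 2.

2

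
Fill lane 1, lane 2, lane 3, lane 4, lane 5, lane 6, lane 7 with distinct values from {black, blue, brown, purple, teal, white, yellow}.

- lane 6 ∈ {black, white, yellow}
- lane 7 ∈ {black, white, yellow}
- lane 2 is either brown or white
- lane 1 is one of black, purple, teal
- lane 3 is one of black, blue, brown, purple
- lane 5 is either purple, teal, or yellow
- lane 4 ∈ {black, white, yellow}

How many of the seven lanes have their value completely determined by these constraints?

2

The 7 variables together cover exactly {black, blue, brown, purple, teal, white, yellow} — 7 values for 7 variables — and blue appears only in lane 3's list, so lane 3 = blue.
The 6 still-open variables together cover exactly {black, brown, purple, teal, white, yellow} — 6 values for 6 variables — and brown appears only in lane 2's list, so lane 2 = brown.
The 3 variables lane 4, lane 6, lane 7 are confined to {black, white, yellow}, which locks those values in; drop them from lane 1, lane 5.
Determined: lane 2=brown, lane 3=blue. The other lanes each still have more than one consistent value. That makes 2.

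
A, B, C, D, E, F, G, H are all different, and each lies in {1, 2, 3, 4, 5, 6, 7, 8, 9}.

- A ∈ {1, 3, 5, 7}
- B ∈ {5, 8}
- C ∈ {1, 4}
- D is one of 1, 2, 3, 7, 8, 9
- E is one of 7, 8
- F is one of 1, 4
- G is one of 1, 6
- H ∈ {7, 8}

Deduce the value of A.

The 2 variables C and F are confined to {1, 4}, which locks those values in; drop them from A, D, G.
G has just one choice, so G = 6.
The 2 variables E and H are confined to {7, 8}, which locks those values in; drop them from A, B, D.
B has just one choice, so B = 5. Strike 5 from A.
So A = 3.

3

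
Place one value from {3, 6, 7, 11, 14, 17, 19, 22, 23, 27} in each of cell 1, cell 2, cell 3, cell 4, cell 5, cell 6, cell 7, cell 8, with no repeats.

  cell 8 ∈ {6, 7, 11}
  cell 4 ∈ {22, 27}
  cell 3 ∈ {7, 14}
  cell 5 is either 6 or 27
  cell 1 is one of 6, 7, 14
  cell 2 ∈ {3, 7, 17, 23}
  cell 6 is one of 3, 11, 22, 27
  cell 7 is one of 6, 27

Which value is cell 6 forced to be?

3

cell 5 and cell 7 between them cover only {6, 27} — a naked pair. Remove those values from cell 1, cell 4, cell 6, cell 8.
cell 4's domain is down to {22}, so cell 4 = 22. Remove 22 from cell 6.
cell 1 and cell 3 share exactly the 2 values {7, 14}; by pigeonhole those values go to them, so strike 7, 14 from cell 2, cell 8.
cell 8's domain is down to {11}, so cell 8 = 11. So cell 6 can't be 11.
So cell 6 = 3.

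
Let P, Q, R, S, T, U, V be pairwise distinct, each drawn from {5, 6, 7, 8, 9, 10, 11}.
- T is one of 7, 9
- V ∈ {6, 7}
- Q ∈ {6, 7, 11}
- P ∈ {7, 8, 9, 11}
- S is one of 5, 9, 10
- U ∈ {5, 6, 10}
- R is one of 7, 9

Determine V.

The 7 variables together cover exactly {5, 6, 7, 8, 9, 10, 11} — 7 values for 7 variables — and 8 appears only in P's list, so P = 8.
The 6 still-open variables together cover exactly {5, 6, 7, 9, 10, 11} — 6 values for 6 variables — and 11 appears only in Q's list, so Q = 11.
R and T between them cover only {7, 9} — a naked pair. Remove those values from S, V.
So V = 6.

6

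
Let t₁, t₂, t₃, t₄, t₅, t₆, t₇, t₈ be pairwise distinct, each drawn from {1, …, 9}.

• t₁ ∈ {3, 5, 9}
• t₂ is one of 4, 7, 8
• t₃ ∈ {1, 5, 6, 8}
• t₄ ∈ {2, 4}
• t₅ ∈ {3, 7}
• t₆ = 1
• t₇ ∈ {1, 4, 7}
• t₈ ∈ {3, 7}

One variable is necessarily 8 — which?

t₂

t₆ must be 1 (only option left). Eliminate 1 elsewhere: t₃, t₇.
The 2 variables t₅ and t₈ are confined to {3, 7}, which locks those values in; drop them from t₁, t₂, t₇.
t₇'s domain is down to {4}, so t₇ = 4. Strike 4 from t₂, t₄.
So 8 goes to t₂.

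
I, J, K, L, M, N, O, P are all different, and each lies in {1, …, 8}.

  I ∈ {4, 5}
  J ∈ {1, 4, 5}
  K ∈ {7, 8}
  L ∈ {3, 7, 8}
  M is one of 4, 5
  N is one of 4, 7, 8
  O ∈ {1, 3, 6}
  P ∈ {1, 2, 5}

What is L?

3

Among the 8 variables, 2 fits only P (and all 8 values in {1, 2, 3, 4, 5, 6, 7, 8} must be used), so P = 2.
The 7 still-open variables together cover exactly {1, 3, 4, 5, 6, 7, 8} — 7 values for 7 variables — and 6 appears only in O's list, so O = 6.
The 6 still-open variables draw from only 6 values {1, 3, 4, 5, 7, 8}, so each is used; only J can be 1, hence J = 1.
The 5 still-open variables draw from only 5 values {3, 4, 5, 7, 8}, so each is used; only L can be 3, hence L = 3.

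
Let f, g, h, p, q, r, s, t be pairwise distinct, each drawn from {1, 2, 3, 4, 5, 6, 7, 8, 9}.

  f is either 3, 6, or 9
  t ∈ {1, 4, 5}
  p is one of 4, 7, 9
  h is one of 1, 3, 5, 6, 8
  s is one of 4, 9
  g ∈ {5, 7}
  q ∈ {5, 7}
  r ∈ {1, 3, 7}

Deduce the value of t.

1

Among the 8 variables, 8 fits only h (and all 8 values in {1, 3, 4, 5, 6, 7, 8, 9} must be used), so h = 8.
The 7 still-open variables together cover exactly {1, 3, 4, 5, 6, 7, 9} — 7 values for 7 variables — and 6 appears only in f's list, so f = 6.
Among the 6 still-open variables, 3 fits only r (and all 6 values in {1, 3, 4, 5, 7, 9} must be used), so r = 3.
The 5 still-open variables draw from only 5 values {1, 4, 5, 7, 9}, so each is used; only t can be 1, hence t = 1.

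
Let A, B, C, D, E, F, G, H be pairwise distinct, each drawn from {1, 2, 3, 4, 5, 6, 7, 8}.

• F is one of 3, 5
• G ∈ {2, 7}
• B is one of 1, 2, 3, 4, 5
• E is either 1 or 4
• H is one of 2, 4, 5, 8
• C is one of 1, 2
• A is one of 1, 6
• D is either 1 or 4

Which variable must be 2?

C

Among the 8 variables, 6 fits only A (and all 8 values in {1, 2, 3, 4, 5, 6, 7, 8} must be used), so A = 6.
The 7 still-open variables together cover exactly {1, 2, 3, 4, 5, 7, 8} — 7 values for 7 variables — and 7 appears only in G's list, so G = 7.
The 6 still-open variables together cover exactly {1, 2, 3, 4, 5, 8} — 6 values for 6 variables — and 8 appears only in H's list, so H = 8.
D and E share exactly the 2 values {1, 4}; by pigeonhole those values go to them, so strike 1, 4 from B, C.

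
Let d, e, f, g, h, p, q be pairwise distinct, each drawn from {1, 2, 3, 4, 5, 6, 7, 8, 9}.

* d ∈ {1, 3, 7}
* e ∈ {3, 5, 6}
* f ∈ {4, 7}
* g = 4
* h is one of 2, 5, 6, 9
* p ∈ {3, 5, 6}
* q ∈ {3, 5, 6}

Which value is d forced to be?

g has just one choice, so g = 4. Remove 4 from f.
That leaves f = 7. Eliminate 7 elsewhere: d.
The 3 variables e, p, q are confined to {3, 5, 6}, which locks those values in; drop them from d, h.
So d = 1.

1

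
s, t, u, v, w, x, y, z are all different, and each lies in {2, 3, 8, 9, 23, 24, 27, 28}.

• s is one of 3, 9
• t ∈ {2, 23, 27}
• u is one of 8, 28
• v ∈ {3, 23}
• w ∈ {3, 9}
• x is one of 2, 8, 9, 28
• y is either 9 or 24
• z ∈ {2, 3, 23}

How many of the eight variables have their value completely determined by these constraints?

The 8 variables draw from only 8 values {2, 3, 8, 9, 23, 24, 27, 28}, so each is used; only y can be 24, hence y = 24.
The 7 still-open variables draw from only 7 values {2, 3, 8, 9, 23, 27, 28}, so each is used; only t can be 27, hence t = 27.
s and w share exactly the 2 values {3, 9}; by pigeonhole those values go to them, so strike 3, 9 from v, x, z.
That leaves v = 23. Remove 23 from z.
z has just one choice, so z = 2. Strike 2 from x.
Determined: t=27, v=23, y=24, z=2. The other variables each still have more than one consistent value. That makes 4.

4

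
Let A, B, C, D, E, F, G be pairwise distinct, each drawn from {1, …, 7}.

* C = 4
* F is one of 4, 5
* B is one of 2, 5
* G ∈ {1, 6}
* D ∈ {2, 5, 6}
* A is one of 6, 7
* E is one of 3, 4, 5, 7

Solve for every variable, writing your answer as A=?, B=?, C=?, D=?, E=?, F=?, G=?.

C has just one choice, so C = 4. Eliminate 4 elsewhere: E, F.
That leaves F = 5. So B, D, E can't be 5.
B's domain is down to {2}, so B = 2. Strike 2 from D.
D's domain is down to {6}, so D = 6. So A, G can't be 6.
G has just one choice, so G = 1.
A must be 7 (only option left). Strike 7 from E.
E must be 3 (only option left).

A=7, B=2, C=4, D=6, E=3, F=5, G=1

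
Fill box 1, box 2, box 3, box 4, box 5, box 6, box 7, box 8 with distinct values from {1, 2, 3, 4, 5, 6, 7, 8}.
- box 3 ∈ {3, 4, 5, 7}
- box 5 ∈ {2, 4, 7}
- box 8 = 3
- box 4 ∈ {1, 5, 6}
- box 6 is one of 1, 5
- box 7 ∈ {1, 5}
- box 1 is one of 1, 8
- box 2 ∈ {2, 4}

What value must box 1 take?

8

box 8 must be 3 (only option left). Strike 3 from box 3.
The 7 still-open variables together cover exactly {1, 2, 4, 5, 6, 7, 8} — 7 values for 7 variables — and 6 appears only in box 4's list, so box 4 = 6.
The 6 still-open variables together cover exactly {1, 2, 4, 5, 7, 8} — 6 values for 6 variables — and 8 appears only in box 1's list, so box 1 = 8.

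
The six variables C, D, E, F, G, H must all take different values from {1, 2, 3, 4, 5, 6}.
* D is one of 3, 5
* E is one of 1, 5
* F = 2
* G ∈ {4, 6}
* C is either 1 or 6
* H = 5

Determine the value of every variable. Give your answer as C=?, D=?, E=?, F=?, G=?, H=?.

C=6, D=3, E=1, F=2, G=4, H=5

F's domain is down to {2}, so F = 2.
H must be 5 (only option left). Remove 5 from D, E.
D has just one choice, so D = 3.
E's domain is down to {1}, so E = 1. So C can't be 1.
C's domain is down to {6}, so C = 6. Remove 6 from G.
That leaves G = 4.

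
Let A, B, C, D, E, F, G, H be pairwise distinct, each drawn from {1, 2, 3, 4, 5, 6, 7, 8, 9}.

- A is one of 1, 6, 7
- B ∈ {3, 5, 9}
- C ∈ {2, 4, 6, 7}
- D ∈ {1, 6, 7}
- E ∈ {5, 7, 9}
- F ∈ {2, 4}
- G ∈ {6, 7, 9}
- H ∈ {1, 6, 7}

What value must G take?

The 8 variables draw from only 8 values {1, 2, 3, 4, 5, 6, 7, 9}, so each is used; only B can be 3, hence B = 3.
The 7 still-open variables draw from only 7 values {1, 2, 4, 5, 6, 7, 9}, so each is used; only E can be 5, hence E = 5.
Among the 6 still-open variables, 9 fits only G (and all 6 values in {1, 2, 4, 6, 7, 9} must be used), so G = 9.

9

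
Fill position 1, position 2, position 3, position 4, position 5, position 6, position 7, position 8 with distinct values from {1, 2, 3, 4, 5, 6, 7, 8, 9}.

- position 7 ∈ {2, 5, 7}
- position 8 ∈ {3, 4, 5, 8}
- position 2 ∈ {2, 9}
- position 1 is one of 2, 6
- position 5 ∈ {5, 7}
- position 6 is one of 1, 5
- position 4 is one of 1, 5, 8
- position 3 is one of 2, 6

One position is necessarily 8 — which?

The 2 variables position 1 and position 3 are confined to {2, 6}, which locks those values in; drop them from position 2, position 7.
position 2 must be 9 (only option left).
The 2 variables position 5 and position 7 are confined to {5, 7}, which locks those values in; drop them from position 4, position 6, position 8.
position 6 must be 1 (only option left). So position 4 can't be 1.
So 8 goes to position 4.

position 4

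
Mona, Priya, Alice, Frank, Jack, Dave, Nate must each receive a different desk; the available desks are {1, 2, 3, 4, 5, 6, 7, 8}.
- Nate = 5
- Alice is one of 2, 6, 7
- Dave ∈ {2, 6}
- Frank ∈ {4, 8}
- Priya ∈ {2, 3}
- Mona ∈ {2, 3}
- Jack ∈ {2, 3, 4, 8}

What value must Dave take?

6

Nate must be 5 (only option left).
The 6 still-open variables together cover exactly {2, 3, 4, 6, 7, 8} — 6 values for 6 variables — and 7 appears only in Alice's list, so Alice = 7.
The 5 still-open variables together cover exactly {2, 3, 4, 6, 8} — 5 values for 5 variables — and 6 appears only in Dave's list, so Dave = 6.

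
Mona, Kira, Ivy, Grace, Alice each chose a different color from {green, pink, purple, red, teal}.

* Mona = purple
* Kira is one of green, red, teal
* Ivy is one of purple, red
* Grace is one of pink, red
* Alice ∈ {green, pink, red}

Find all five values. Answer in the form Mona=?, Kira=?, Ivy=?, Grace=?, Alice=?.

Mona has just one choice, so Mona = purple. So Ivy can't be purple.
That leaves Ivy = red. Strike red from Kira, Grace, Alice.
Grace has just one choice, so Grace = pink. Remove pink from Alice.
That leaves Alice = green. Remove green from Kira.
Kira must be teal (only option left).

Mona=purple, Kira=teal, Ivy=red, Grace=pink, Alice=green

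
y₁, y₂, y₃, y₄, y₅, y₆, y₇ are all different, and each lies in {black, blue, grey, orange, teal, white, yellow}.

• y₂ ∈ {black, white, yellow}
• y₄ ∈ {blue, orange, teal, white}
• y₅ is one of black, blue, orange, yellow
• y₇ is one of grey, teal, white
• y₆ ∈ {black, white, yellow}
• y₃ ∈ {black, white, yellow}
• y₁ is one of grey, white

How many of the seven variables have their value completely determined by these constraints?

y₂, y₃, y₆ share exactly the 3 values {black, white, yellow}; by pigeonhole those values go to them, so strike black, white, yellow from y₁, y₄, y₅, y₇.
y₁'s domain is down to {grey}, so y₁ = grey. So y₇ can't be grey.
y₇'s domain is down to {teal}, so y₇ = teal. So y₄ can't be teal.
Determined: y₁=grey, y₇=teal. The other variables each still have more than one consistent value. That makes 2.

2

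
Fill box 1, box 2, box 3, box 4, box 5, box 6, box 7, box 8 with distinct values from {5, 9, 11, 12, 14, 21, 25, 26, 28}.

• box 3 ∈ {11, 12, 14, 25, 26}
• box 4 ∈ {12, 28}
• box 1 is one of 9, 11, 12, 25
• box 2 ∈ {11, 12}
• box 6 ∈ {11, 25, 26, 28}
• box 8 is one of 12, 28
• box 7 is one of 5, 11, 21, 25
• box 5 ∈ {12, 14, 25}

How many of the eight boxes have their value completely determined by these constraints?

box 4 and box 8 between them cover only {12, 28} — a naked pair. Remove those values from box 1, box 2, box 3, box 5, box 6.
box 2's domain is down to {11}, so box 2 = 11. So box 1, box 3, box 6, box 7 can't be 11.
box 3, box 5, box 6 between them cover only {14, 25, 26} — a naked triple. Remove those values from box 1, box 7.
box 1 has just one choice, so box 1 = 9.
Determined: box 1=9, box 2=11. The other boxes each still have more than one consistent value. That makes 2.

2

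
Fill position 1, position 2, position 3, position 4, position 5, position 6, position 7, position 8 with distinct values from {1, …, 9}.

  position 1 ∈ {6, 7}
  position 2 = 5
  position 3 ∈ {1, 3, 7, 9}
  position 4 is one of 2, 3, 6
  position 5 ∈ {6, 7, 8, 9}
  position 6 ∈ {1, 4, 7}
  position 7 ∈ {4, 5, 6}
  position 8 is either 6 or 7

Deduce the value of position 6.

1

position 2 has just one choice, so position 2 = 5. Strike 5 from position 7.
position 1 and position 8 share exactly the 2 values {6, 7}; by pigeonhole those values go to them, so strike 6, 7 from position 3, position 4, position 5, position 6, position 7.
position 7 must be 4 (only option left). Strike 4 from position 6.
So position 6 = 1.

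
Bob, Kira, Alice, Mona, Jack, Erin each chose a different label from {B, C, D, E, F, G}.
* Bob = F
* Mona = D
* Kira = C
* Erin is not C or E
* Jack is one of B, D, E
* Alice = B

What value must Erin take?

Bob has just one choice, so Bob = F. Strike F from Erin.
Kira must be C (only option left).
Alice's domain is down to {B}, so Alice = B. Eliminate B elsewhere: Jack, Erin.
Mona must be D (only option left). Eliminate D elsewhere: Jack, Erin.
So Erin = G.

G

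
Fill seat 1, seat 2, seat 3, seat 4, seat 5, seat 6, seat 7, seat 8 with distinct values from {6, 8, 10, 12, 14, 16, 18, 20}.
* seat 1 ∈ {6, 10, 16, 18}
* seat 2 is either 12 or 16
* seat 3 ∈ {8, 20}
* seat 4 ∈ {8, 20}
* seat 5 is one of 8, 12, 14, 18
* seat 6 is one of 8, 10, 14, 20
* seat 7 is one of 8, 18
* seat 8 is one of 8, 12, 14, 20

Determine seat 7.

18

The 8 variables draw from only 8 values {6, 8, 10, 12, 14, 16, 18, 20}, so each is used; only seat 1 can be 6, hence seat 1 = 6.
Among the 7 still-open variables, 10 fits only seat 6 (and all 7 values in {8, 10, 12, 14, 16, 18, 20} must be used), so seat 6 = 10.
Among the 6 still-open variables, 16 fits only seat 2 (and all 6 values in {8, 12, 14, 16, 18, 20} must be used), so seat 2 = 16.
seat 3 and seat 4 share exactly the 2 values {8, 20}; by pigeonhole those values go to them, so strike 8, 20 from seat 5, seat 7, seat 8.
So seat 7 = 18.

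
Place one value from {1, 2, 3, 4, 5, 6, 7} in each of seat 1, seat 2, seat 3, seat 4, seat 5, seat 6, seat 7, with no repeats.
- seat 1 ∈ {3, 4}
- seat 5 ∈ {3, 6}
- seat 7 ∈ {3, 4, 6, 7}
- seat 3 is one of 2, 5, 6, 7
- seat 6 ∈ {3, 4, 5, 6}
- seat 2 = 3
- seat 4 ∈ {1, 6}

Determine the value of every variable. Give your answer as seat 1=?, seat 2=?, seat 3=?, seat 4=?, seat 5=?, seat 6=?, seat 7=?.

seat 1=4, seat 2=3, seat 3=2, seat 4=1, seat 5=6, seat 6=5, seat 7=7

seat 2 must be 3 (only option left). Remove 3 from seat 1, seat 5, seat 6, seat 7.
seat 5's domain is down to {6}, so seat 5 = 6. Remove 6 from seat 3, seat 4, seat 6, seat 7.
seat 1 must be 4 (only option left). Strike 4 from seat 6, seat 7.
seat 4's domain is down to {1}, so seat 4 = 1.
seat 6 must be 5 (only option left). So seat 3 can't be 5.
seat 7 has just one choice, so seat 7 = 7. Remove 7 from seat 3.
seat 3 has just one choice, so seat 3 = 2.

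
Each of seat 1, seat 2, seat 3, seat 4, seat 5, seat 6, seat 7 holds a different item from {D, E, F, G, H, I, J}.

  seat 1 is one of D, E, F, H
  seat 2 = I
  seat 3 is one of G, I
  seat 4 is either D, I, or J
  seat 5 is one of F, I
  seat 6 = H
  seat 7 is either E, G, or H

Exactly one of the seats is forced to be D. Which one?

seat 1

seat 2 must be I (only option left). Remove I from seat 3, seat 4, seat 5.
seat 3 has just one choice, so seat 3 = G. Remove G from seat 7.
seat 5 must be F (only option left). Remove F from seat 1.
That leaves seat 6 = H. So seat 1, seat 7 can't be H.
seat 7 has just one choice, so seat 7 = E. Strike E from seat 1.
So D goes to seat 1.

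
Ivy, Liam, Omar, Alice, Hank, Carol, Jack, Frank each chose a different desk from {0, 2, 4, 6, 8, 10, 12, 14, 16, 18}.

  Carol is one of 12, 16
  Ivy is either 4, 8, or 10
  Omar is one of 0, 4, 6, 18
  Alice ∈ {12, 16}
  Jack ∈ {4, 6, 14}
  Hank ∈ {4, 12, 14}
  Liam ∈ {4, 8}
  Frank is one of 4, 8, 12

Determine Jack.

Alice and Carol share exactly the 2 values {12, 16}; by pigeonhole those values go to them, so strike 12, 16 from Hank, Frank.
Liam and Frank between them cover only {4, 8} — a naked pair. Remove those values from Ivy, Omar, Hank, Jack.
That leaves Ivy = 10.
Hank must be 14 (only option left). Strike 14 from Jack.
So Jack = 6.

6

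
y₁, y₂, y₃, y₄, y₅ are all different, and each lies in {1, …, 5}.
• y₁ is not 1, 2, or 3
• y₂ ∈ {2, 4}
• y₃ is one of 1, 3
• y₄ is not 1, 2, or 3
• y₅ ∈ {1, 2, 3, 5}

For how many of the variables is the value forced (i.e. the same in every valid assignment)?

The 2 variables y₁ and y₄ are confined to {4, 5}, which locks those values in; drop them from y₂, y₅.
y₂ has just one choice, so y₂ = 2. Eliminate 2 elsewhere: y₅.
Determined: y₂=2. The other variables each still have more than one consistent value. That makes 1.

1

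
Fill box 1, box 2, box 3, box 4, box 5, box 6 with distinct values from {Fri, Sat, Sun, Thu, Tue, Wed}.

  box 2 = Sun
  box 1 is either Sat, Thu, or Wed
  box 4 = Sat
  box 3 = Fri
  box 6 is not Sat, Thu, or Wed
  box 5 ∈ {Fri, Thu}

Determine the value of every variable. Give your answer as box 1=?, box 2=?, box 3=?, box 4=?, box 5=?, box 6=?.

box 1=Wed, box 2=Sun, box 3=Fri, box 4=Sat, box 5=Thu, box 6=Tue

box 2's domain is down to {Sun}, so box 2 = Sun. Eliminate Sun elsewhere: box 6.
box 3 must be Fri (only option left). Remove Fri from box 5, box 6.
That leaves box 4 = Sat. Eliminate Sat elsewhere: box 1.
That leaves box 5 = Thu. Eliminate Thu elsewhere: box 1.
That leaves box 6 = Tue.
box 1 has just one choice, so box 1 = Wed.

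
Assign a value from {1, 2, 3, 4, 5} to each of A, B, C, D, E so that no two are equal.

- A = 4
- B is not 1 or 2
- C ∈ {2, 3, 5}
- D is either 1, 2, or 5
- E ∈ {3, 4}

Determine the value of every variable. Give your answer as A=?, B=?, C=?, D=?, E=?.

A's domain is down to {4}, so A = 4. Remove 4 from B, E.
E has just one choice, so E = 3. Eliminate 3 elsewhere: B, C.
B must be 5 (only option left). So C, D can't be 5.
C has just one choice, so C = 2. Eliminate 2 elsewhere: D.
D's domain is down to {1}, so D = 1.

A=4, B=5, C=2, D=1, E=3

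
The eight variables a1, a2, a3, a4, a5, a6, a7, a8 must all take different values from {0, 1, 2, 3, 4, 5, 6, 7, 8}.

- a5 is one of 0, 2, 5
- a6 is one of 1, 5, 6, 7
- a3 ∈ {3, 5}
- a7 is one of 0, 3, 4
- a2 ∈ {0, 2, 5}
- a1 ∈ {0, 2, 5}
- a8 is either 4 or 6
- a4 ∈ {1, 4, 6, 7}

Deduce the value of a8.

6

a1, a2, a5 between them cover only {0, 2, 5} — a naked triple. Remove those values from a3, a6, a7.
a3's domain is down to {3}, so a3 = 3. Remove 3 from a7.
a7 has just one choice, so a7 = 4. So a4, a8 can't be 4.
So a8 = 6.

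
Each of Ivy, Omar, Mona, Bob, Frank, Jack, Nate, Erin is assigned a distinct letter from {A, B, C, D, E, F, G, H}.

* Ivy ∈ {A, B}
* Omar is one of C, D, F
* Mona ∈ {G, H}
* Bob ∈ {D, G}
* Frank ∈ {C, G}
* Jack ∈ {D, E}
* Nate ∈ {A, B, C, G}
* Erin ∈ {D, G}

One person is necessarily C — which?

Among the 8 variables, E fits only Jack (and all 8 values in {A, B, C, D, E, F, G, H} must be used), so Jack = E.
The 7 still-open variables together cover exactly {A, B, C, D, F, G, H} — 7 values for 7 variables — and F appears only in Omar's list, so Omar = F.
Among the 6 still-open variables, H fits only Mona (and all 6 values in {A, B, C, D, G, H} must be used), so Mona = H.
Bob and Erin share exactly the 2 values {D, G}; by pigeonhole those values go to them, so strike D, G from Frank, Nate.
So C goes to Frank.

Frank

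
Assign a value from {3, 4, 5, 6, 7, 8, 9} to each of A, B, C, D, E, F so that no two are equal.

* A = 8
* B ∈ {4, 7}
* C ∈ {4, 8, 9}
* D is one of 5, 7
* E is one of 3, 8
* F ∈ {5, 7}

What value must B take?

4

A must be 8 (only option left). Eliminate 8 elsewhere: C, E.
That leaves E = 3.
The 4 still-open variables together cover exactly {4, 5, 7, 9} — 4 values for 4 variables — and 9 appears only in C's list, so C = 9.
The 3 still-open variables draw from only 3 values {4, 5, 7}, so each is used; only B can be 4, hence B = 4.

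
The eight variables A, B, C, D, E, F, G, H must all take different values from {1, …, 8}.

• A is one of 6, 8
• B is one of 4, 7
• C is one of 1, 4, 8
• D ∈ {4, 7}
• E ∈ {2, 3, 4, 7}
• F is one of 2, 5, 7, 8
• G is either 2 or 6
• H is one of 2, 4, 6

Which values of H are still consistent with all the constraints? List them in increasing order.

2, 6

The 8 variables together cover exactly {1, 2, 3, 4, 5, 6, 7, 8} — 8 values for 8 variables — and 1 appears only in C's list, so C = 1.
The 7 still-open variables together cover exactly {2, 3, 4, 5, 6, 7, 8} — 7 values for 7 variables — and 3 appears only in E's list, so E = 3.
Among the 6 still-open variables, 5 fits only F (and all 6 values in {2, 4, 5, 6, 7, 8} must be used), so F = 5.
Among the 5 still-open variables, 8 fits only A (and all 5 values in {2, 4, 6, 7, 8} must be used), so A = 8.
B and D between them cover only {4, 7} — a naked pair. Remove those values from H.
No further eliminations apply; H can still be any of 2, 6.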